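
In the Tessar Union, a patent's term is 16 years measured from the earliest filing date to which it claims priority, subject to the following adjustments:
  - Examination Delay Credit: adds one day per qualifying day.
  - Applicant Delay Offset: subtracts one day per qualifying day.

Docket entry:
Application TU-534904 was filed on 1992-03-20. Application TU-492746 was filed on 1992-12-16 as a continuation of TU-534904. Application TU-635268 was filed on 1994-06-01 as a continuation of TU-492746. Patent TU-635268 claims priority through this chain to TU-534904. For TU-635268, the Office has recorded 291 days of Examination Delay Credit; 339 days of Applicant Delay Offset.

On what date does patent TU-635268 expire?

February 1, 2008

Earliest priority filing: 20 March 1992.
Base term: 20 March 1992 + 16 years → 20 March 2008.
Examination Delay Credit: +291 days → 5 January 2009.
Applicant Delay Offset: −339 days → 1 February 2008.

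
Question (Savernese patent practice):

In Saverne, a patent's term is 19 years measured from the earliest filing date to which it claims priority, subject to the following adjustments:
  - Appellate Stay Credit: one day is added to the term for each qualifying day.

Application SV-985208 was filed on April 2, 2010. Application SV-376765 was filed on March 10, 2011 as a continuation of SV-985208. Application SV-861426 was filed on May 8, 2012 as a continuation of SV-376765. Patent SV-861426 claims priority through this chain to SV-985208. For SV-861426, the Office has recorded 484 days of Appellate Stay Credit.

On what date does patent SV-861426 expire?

July 30, 2030

Earliest priority filing: 2 April 2010.
Base term: 2 April 2010 + 19 years → 2 April 2029.
Appellate Stay Credit: +484 days → 30 July 2030.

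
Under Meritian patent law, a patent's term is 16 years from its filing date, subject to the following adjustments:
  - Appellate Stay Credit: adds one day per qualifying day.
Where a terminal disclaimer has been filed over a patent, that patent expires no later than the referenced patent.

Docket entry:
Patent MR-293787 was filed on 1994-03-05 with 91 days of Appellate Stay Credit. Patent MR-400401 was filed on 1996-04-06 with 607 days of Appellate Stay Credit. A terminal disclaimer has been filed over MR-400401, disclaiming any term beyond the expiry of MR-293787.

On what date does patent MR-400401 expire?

Natural term of MR-400401:
  Base: filing + 16 years → 6 April 2012.
  Appellate Stay Credit: +607 days → 4 December 2013.
Expiry of referenced patent MR-293787:
  Base: filing + 16 years → 5 March 2010.
  Appellate Stay Credit: +91 days → 4 June 2010.
Terminal disclaimer: MR-400401 expires on the earlier of 4 December 2013 and 4 June 2010.

June 4, 2010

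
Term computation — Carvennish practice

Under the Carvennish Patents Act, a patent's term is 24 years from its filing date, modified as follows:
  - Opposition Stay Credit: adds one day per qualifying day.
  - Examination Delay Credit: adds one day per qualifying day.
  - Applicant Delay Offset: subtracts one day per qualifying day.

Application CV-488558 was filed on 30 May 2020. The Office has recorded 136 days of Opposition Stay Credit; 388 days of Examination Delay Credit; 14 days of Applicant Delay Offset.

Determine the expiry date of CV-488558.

Base term: filing date + 24 years → 30 May 2044.
Opposition Stay Credit: +136 days → 13 October 2044.
Examination Delay Credit: +388 days → 5 November 2045.
Applicant Delay Offset: −14 days → 22 October 2045.

2045-10-22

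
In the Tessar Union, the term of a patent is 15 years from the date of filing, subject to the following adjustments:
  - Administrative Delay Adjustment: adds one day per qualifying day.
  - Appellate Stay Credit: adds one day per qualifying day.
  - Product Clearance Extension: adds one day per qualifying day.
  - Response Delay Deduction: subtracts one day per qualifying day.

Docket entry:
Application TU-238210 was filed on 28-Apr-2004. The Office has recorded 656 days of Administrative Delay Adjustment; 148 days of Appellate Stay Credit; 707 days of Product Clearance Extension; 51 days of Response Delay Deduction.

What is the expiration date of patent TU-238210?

2023-04-27

Base term: filing date + 15 years → 28 April 2019.
Administrative Delay Adjustment: +656 days → 12 February 2021.
Appellate Stay Credit: +148 days → 10 July 2021.
Product Clearance Extension: +707 days → 17 June 2023.
Response Delay Deduction: −51 days → 27 April 2023.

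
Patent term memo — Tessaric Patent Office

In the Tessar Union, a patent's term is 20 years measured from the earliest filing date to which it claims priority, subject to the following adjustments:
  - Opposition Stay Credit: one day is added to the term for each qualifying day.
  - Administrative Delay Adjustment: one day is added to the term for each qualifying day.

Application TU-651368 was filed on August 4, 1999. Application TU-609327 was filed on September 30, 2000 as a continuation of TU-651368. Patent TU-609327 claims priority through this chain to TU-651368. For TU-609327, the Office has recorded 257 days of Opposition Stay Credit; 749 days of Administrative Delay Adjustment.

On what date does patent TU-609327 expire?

May 6, 2022

Earliest priority filing: 4 August 1999.
Base term: 4 August 1999 + 20 years → 4 August 2019.
Opposition Stay Credit: +257 days → 17 April 2020.
Administrative Delay Adjustment: +749 days → 6 May 2022.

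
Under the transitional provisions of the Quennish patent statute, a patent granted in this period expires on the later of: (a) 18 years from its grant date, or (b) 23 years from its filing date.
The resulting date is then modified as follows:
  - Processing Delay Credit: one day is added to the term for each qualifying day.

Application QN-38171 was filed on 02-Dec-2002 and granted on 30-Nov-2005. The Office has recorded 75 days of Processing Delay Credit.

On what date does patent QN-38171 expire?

(a) grant + 18 years → 30 November 2023.
(b) filing + 23 years → 2 December 2025.
Later of the two: 2 December 2025.
Processing Delay Credit: +75 days → 15 February 2026.

February 15, 2026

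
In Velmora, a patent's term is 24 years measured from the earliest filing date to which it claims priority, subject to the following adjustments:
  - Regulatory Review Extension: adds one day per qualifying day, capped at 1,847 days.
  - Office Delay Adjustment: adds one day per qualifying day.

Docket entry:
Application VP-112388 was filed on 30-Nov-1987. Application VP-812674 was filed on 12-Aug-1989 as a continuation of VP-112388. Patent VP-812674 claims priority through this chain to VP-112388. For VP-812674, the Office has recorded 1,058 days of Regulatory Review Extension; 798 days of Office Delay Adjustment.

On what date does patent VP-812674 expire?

Earliest priority filing: 30 November 1987.
Base term: 30 November 1987 + 24 years → 30 November 2011.
Regulatory Review Extension: 1058 days (within the 1847-day cap) → +1058 days → 23 October 2014.
Office Delay Adjustment: +798 days → 29 December 2016.

2016-12-29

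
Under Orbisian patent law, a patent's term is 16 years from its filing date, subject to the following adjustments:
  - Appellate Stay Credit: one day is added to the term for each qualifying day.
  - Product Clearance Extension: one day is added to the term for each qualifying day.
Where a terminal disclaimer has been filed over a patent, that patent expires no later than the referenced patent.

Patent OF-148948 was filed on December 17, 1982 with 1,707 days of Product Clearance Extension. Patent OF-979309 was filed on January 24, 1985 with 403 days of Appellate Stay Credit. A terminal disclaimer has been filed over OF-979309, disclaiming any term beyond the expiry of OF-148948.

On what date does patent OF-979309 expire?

Natural term of OF-979309:
  Base: filing + 16 years → 24 January 2001.
  Appellate Stay Credit: +403 days → 3 March 2002.
Expiry of referenced patent OF-148948:
  Base: filing + 16 years → 17 December 1998.
  Product Clearance Extension: +1707 days → 20 August 2003.
Terminal disclaimer: OF-979309 expires on the earlier of 3 March 2002 and 20 August 2003.

March 3, 2002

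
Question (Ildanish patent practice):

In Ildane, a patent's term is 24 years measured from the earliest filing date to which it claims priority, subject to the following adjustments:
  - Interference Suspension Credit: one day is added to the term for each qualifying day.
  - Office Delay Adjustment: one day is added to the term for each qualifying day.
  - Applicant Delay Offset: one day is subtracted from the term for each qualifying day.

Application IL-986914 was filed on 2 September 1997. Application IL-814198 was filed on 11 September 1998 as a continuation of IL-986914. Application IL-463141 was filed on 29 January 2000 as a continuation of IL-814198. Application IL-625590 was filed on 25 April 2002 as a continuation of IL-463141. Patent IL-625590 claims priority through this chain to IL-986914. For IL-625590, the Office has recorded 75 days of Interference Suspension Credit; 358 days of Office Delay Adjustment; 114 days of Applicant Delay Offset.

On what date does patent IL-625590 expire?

Earliest priority filing: 2 September 1997.
Base term: 2 September 1997 + 24 years → 2 September 2021.
Interference Suspension Credit: +75 days → 16 November 2021.
Office Delay Adjustment: +358 days → 9 November 2022.
Applicant Delay Offset: −114 days → 18 July 2022.

July 18, 2022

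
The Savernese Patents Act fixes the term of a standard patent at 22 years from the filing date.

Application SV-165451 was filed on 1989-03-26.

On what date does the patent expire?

2011-03-26

Filing date + 22 years → 26 March 2011.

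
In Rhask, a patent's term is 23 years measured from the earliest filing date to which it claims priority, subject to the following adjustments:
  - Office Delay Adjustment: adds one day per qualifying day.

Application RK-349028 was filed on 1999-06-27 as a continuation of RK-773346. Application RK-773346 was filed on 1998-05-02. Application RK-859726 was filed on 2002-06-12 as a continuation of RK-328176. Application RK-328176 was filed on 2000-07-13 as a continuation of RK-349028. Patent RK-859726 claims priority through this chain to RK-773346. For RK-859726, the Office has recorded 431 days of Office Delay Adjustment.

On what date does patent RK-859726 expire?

Earliest priority filing: 2 May 1998.
Base term: 2 May 1998 + 23 years → 2 May 2021.
Office Delay Adjustment: +431 days → 7 July 2022.

July 7, 2022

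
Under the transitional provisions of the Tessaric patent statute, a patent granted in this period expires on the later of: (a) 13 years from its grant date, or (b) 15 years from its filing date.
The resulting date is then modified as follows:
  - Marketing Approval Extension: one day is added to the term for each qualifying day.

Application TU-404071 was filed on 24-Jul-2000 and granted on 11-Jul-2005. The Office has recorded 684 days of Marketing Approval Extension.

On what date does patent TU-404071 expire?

(a) grant + 13 years → 11 July 2018.
(b) filing + 15 years → 24 July 2015.
Later of the two: 11 July 2018.
Marketing Approval Extension: +684 days → 25 May 2020.

2020-05-25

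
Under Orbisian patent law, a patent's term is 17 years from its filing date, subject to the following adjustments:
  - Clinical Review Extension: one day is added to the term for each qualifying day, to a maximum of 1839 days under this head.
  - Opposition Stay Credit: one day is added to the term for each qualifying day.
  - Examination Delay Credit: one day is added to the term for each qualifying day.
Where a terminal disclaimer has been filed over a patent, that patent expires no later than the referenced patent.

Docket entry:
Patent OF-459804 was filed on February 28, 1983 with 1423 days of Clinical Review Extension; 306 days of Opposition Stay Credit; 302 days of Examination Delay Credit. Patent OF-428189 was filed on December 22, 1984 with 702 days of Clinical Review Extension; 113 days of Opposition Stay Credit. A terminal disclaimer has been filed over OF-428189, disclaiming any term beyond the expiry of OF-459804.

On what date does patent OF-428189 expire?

2004-03-16

Natural term of OF-428189:
  Base: filing + 17 years → 22 December 2001.
  Clinical Review Extension: 702 days (within the 1839-day cap) → +702 days → 24 November 2003.
  Opposition Stay Credit: +113 days → 16 March 2004.
Expiry of referenced patent OF-459804:
  Base: filing + 17 years → 28 February 2000.
  Clinical Review Extension: 1423 days (within the 1839-day cap) → +1423 days → 21 January 2004.
  Opposition Stay Credit: +306 days → 22 November 2004.
  Examination Delay Credit: +302 days → 20 September 2005.
Terminal disclaimer: OF-428189 expires on the earlier of 16 March 2004 and 20 September 2005.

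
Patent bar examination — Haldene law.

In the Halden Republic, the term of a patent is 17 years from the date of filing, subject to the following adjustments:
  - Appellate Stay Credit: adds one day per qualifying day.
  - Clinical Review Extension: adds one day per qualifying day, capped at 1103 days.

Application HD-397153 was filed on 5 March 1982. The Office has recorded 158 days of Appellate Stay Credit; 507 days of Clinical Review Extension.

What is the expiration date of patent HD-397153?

December 29, 2000

Base term: filing date + 17 years → 5 March 1999.
Appellate Stay Credit: +158 days → 10 August 1999.
Clinical Review Extension: 507 days (within the 1103-day cap) → +507 days → 29 December 2000.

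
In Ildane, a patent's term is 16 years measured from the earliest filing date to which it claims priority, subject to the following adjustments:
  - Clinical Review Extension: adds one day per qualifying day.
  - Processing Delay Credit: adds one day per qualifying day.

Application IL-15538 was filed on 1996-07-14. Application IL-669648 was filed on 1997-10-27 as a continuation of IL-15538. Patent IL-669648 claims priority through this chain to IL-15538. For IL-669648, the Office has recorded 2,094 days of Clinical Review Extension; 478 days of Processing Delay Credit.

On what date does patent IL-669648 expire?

Earliest priority filing: 14 July 1996.
Base term: 14 July 1996 + 16 years → 14 July 2012.
Clinical Review Extension: +2094 days → 8 April 2018.
Processing Delay Credit: +478 days → 30 July 2019.

July 30, 2019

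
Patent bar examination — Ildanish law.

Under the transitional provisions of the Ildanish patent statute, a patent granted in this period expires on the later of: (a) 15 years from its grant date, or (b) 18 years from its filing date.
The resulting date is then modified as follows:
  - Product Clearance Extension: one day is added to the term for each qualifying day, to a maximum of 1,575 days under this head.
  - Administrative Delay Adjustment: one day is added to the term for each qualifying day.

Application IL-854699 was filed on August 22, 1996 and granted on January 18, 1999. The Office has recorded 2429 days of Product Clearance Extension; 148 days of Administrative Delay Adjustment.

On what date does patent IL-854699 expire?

(a) grant + 15 years → 18 January 2014.
(b) filing + 18 years → 22 August 2014.
Later of the two: 22 August 2014.
Product Clearance Extension: 2429 days claimed exceeds the 1575-day cap, so +1575 days → 14 December 2018.
Administrative Delay Adjustment: +148 days → 11 May 2019.

2019-05-11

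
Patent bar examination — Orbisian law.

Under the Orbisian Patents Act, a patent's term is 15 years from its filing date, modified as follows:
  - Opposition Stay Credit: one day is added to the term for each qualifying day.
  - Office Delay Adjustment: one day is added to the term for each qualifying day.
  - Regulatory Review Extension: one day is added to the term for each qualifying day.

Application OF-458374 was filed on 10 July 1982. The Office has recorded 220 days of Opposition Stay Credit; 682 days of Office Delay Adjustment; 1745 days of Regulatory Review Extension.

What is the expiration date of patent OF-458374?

October 8, 2004

Base term: filing date + 15 years → 10 July 1997.
Opposition Stay Credit: +220 days → 15 February 1998.
Office Delay Adjustment: +682 days → 29 December 1999.
Regulatory Review Extension: +1745 days → 8 October 2004.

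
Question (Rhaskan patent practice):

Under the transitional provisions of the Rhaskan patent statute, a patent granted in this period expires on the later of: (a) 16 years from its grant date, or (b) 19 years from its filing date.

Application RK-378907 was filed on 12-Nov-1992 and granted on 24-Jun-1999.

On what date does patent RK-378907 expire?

(a) grant + 16 years → 24 June 2015.
(b) filing + 19 years → 12 November 2011.
Later of the two: 24 June 2015.

June 24, 2015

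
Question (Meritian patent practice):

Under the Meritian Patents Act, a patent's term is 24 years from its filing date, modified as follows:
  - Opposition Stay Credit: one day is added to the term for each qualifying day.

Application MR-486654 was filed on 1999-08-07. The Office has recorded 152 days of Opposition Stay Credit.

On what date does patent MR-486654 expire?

2024-01-06

Base term: filing date + 24 years → 7 August 2023.
Opposition Stay Credit: +152 days → 6 January 2024.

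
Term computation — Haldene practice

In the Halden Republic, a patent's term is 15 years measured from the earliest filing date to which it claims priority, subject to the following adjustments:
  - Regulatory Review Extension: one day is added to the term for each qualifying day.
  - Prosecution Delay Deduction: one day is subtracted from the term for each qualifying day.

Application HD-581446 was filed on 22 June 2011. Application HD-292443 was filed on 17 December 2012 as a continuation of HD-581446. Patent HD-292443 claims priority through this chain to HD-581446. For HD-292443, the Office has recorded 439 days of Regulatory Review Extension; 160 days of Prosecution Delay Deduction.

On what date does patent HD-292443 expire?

Earliest priority filing: 22 June 2011.
Base term: 22 June 2011 + 15 years → 22 June 2026.
Regulatory Review Extension: +439 days → 4 September 2027.
Prosecution Delay Deduction: −160 days → 28 March 2027.

2027-03-28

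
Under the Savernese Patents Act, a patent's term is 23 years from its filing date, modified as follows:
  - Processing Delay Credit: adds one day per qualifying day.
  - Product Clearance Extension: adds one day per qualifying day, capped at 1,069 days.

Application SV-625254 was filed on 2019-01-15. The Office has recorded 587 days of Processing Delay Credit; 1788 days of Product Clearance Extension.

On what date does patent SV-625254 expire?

Base term: filing date + 23 years → 15 January 2042.
Processing Delay Credit: +587 days → 25 August 2043.
Product Clearance Extension: 1788 days claimed exceeds the 1069-day cap, so +1069 days → 29 July 2046.

2046-07-29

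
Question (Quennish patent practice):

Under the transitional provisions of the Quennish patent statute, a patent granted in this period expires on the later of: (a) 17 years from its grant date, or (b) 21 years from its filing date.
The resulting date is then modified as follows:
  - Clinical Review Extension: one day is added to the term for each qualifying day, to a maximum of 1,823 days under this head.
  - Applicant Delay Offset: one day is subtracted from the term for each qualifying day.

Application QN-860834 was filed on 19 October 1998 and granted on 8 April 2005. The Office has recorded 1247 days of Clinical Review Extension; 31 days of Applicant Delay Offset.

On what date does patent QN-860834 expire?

August 6, 2025

(a) grant + 17 years → 8 April 2022.
(b) filing + 21 years → 19 October 2019.
Later of the two: 8 April 2022.
Clinical Review Extension: 1247 days (within the 1823-day cap) → +1247 days → 6 September 2025.
Applicant Delay Offset: −31 days → 6 August 2025.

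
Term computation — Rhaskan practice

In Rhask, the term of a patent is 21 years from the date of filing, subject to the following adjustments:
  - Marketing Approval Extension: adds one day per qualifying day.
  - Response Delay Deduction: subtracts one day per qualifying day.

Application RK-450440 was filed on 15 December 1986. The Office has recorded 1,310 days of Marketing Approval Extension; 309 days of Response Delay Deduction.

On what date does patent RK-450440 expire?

Base term: filing date + 21 years → 15 December 2007.
Marketing Approval Extension: +1310 days → 17 July 2011.
Response Delay Deduction: −309 days → 11 September 2010.

2010-09-11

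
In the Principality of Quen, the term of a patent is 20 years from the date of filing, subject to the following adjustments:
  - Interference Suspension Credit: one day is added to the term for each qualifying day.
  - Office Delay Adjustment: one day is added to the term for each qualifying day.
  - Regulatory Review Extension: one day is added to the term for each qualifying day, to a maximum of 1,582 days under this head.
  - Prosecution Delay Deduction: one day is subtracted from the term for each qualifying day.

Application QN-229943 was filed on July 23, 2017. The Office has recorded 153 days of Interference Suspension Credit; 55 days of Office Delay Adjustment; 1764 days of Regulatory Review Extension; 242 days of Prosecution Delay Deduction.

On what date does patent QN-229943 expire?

Base term: filing date + 20 years → 23 July 2037.
Interference Suspension Credit: +153 days → 23 December 2037.
Office Delay Adjustment: +55 days → 16 February 2038.
Regulatory Review Extension: 1764 days claimed exceeds the 1582-day cap, so +1582 days → 17 June 2042.
Prosecution Delay Deduction: −242 days → 18 October 2041.

October 18, 2041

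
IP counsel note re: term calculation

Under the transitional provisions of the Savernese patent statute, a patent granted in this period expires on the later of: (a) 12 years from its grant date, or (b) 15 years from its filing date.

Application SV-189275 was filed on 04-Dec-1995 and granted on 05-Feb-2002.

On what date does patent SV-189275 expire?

(a) grant + 12 years → 5 February 2014.
(b) filing + 15 years → 4 December 2010.
Later of the two: 5 February 2014.

February 5, 2014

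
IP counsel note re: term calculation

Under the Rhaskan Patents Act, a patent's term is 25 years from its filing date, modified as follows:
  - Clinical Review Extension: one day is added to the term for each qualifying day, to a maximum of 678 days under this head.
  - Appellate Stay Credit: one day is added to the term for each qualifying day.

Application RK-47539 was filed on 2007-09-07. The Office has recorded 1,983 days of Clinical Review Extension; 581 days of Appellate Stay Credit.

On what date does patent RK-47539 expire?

Base term: filing date + 25 years → 7 September 2032.
Clinical Review Extension: 1983 days claimed exceeds the 678-day cap, so +678 days → 17 July 2034.
Appellate Stay Credit: +581 days → 18 February 2036.

February 18, 2036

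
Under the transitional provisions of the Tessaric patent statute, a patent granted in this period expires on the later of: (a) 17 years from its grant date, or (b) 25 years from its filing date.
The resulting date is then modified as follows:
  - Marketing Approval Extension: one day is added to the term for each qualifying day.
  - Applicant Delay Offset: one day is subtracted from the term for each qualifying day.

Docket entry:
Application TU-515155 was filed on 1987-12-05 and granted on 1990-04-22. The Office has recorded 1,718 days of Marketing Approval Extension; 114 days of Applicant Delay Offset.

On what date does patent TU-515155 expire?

2017-04-27

(a) grant + 17 years → 22 April 2007.
(b) filing + 25 years → 5 December 2012.
Later of the two: 5 December 2012.
Marketing Approval Extension: +1718 days → 19 August 2017.
Applicant Delay Offset: −114 days → 27 April 2017.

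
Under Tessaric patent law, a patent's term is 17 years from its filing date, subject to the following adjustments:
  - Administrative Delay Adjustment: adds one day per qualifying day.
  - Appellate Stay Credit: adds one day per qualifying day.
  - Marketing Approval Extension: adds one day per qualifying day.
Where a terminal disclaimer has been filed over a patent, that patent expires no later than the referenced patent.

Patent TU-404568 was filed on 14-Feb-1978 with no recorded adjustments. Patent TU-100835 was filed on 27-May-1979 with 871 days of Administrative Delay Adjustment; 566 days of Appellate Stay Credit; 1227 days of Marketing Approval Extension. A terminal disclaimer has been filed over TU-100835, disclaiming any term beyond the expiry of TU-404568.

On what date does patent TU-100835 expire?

Natural term of TU-100835:
  Base: filing + 17 years → 27 May 1996.
  Administrative Delay Adjustment: +871 days → 15 October 1998.
  Appellate Stay Credit: +566 days → 3 May 2000.
  Marketing Approval Extension: +1227 days → 12 September 2003.
Expiry of referenced patent TU-404568:
  Base: filing + 17 years → 14 February 1995.
Terminal disclaimer: TU-100835 expires on the earlier of 12 September 2003 and 14 February 1995.

1995-02-14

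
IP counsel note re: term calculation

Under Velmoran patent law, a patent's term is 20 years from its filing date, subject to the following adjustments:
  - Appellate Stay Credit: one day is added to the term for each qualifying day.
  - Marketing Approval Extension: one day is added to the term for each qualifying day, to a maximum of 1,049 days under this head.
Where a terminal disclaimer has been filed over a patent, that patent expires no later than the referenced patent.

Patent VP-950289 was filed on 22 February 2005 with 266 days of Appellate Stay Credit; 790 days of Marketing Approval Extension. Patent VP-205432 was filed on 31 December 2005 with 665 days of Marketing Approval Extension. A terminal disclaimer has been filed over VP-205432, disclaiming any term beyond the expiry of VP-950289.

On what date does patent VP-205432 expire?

Natural term of VP-205432:
  Base: filing + 20 years → 31 December 2025.
  Marketing Approval Extension: 665 days (within the 1049-day cap) → +665 days → 27 October 2027.
Expiry of referenced patent VP-950289:
  Base: filing + 20 years → 22 February 2025.
  Appellate Stay Credit: +266 days → 15 November 2025.
  Marketing Approval Extension: 790 days (within the 1049-day cap) → +790 days → 14 January 2028.
Terminal disclaimer: VP-205432 expires on the earlier of 27 October 2027 and 14 January 2028.

2027-10-27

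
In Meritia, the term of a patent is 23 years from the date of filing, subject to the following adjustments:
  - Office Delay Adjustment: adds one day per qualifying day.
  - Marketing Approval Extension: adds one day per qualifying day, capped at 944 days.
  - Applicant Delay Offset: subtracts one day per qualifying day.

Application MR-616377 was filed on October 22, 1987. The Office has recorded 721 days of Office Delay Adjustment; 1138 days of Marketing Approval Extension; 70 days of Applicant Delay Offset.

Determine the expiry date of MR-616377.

March 5, 2015

Base term: filing date + 23 years → 22 October 2010.
Office Delay Adjustment: +721 days → 12 October 2012.
Marketing Approval Extension: 1138 days claimed exceeds the 944-day cap, so +944 days → 14 May 2015.
Applicant Delay Offset: −70 days → 5 March 2015.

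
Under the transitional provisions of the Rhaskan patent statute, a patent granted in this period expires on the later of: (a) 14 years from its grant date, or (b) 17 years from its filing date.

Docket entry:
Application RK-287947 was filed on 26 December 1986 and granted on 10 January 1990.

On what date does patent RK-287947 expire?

2004-01-10

(a) grant + 14 years → 10 January 2004.
(b) filing + 17 years → 26 December 2003.
Later of the two: 10 January 2004.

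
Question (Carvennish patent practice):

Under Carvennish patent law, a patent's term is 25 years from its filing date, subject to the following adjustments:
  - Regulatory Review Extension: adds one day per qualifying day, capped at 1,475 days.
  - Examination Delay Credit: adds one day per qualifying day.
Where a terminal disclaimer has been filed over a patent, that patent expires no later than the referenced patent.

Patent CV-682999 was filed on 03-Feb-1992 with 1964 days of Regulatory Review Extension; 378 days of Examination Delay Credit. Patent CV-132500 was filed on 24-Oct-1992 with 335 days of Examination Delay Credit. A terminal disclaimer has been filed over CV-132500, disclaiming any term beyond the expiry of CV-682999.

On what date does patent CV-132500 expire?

2018-09-24

Natural term of CV-132500:
  Base: filing + 25 years → 24 October 2017.
  Examination Delay Credit: +335 days → 24 September 2018.
Expiry of referenced patent CV-682999:
  Base: filing + 25 years → 3 February 2017.
  Regulatory Review Extension: 1964 days claimed exceeds the 1475-day cap, so +1475 days → 17 February 2021.
  Examination Delay Credit: +378 days → 2 March 2022.
Terminal disclaimer: CV-132500 expires on the earlier of 24 September 2018 and 2 March 2022.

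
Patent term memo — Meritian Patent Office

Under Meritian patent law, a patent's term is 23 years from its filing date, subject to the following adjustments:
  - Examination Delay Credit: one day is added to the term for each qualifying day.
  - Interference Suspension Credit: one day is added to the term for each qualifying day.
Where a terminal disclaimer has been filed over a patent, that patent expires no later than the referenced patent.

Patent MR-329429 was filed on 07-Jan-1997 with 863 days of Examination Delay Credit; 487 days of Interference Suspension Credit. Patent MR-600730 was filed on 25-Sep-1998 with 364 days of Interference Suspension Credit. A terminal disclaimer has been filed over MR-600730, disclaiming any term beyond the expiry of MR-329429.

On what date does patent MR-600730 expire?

Natural term of MR-600730:
  Base: filing + 23 years → 25 September 2021.
  Interference Suspension Credit: +364 days → 24 September 2022.
Expiry of referenced patent MR-329429:
  Base: filing + 23 years → 7 January 2020.
  Examination Delay Credit: +863 days → 19 May 2022.
  Interference Suspension Credit: +487 days → 18 September 2023.
Terminal disclaimer: MR-600730 expires on the earlier of 24 September 2022 and 18 September 2023.

September 24, 2022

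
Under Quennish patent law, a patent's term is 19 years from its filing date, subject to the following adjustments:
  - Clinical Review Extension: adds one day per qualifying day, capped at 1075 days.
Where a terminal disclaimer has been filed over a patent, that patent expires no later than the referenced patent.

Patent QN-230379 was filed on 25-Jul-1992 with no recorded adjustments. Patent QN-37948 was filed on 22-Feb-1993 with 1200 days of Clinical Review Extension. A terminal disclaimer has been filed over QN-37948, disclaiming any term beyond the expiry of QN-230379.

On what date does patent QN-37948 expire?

Natural term of QN-37948:
  Base: filing + 19 years → 22 February 2012.
  Clinical Review Extension: 1200 days claimed exceeds the 1075-day cap, so +1075 days → 1 February 2015.
Expiry of referenced patent QN-230379:
  Base: filing + 19 years → 25 July 2011.
Terminal disclaimer: QN-37948 expires on the earlier of 1 February 2015 and 25 July 2011.

2011-07-25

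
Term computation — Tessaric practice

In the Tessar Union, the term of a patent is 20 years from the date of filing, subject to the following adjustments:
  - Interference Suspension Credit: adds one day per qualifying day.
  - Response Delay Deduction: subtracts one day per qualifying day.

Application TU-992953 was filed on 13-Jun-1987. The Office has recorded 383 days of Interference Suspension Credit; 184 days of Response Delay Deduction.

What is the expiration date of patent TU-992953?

Base term: filing date + 20 years → 13 June 2007.
Interference Suspension Credit: +383 days → 30 June 2008.
Response Delay Deduction: −184 days → 29 December 2007.

December 29, 2007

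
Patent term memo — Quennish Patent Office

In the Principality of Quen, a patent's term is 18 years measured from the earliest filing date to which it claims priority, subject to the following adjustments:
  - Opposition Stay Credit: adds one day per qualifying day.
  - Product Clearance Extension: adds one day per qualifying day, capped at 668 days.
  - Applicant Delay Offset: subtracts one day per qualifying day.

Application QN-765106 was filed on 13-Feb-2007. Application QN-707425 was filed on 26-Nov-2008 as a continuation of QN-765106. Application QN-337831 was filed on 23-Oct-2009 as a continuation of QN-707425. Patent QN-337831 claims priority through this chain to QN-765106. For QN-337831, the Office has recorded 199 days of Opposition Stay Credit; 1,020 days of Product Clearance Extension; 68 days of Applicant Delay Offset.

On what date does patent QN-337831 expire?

April 23, 2027

Earliest priority filing: 13 February 2007.
Base term: 13 February 2007 + 18 years → 13 February 2025.
Opposition Stay Credit: +199 days → 31 August 2025.
Product Clearance Extension: 1020 days claimed exceeds the 668-day cap, so +668 days → 30 June 2027.
Applicant Delay Offset: −68 days → 23 April 2027.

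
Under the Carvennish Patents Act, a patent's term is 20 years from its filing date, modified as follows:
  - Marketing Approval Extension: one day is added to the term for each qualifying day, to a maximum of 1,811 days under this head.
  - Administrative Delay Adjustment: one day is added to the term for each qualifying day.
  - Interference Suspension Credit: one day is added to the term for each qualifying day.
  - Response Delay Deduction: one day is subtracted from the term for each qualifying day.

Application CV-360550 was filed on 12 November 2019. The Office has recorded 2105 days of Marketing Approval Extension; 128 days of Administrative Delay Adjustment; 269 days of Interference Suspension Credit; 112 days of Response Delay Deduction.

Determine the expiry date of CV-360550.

August 8, 2045

Base term: filing date + 20 years → 12 November 2039.
Marketing Approval Extension: 2105 days claimed exceeds the 1811-day cap, so +1811 days → 27 October 2044.
Administrative Delay Adjustment: +128 days → 4 March 2045.
Interference Suspension Credit: +269 days → 28 November 2045.
Response Delay Deduction: −112 days → 8 August 2045.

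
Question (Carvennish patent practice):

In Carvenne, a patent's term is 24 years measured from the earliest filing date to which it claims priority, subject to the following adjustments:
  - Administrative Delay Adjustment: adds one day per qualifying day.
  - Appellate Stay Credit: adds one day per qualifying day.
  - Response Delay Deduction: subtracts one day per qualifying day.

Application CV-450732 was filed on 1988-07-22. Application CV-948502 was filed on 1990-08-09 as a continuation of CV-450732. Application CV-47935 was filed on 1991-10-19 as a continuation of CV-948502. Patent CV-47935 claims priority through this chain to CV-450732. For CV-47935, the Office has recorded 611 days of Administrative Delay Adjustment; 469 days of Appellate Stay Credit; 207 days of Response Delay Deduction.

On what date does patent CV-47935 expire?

December 12, 2014

Earliest priority filing: 22 July 1988.
Base term: 22 July 1988 + 24 years → 22 July 2012.
Administrative Delay Adjustment: +611 days → 25 March 2014.
Appellate Stay Credit: +469 days → 7 July 2015.
Response Delay Deduction: −207 days → 12 December 2014.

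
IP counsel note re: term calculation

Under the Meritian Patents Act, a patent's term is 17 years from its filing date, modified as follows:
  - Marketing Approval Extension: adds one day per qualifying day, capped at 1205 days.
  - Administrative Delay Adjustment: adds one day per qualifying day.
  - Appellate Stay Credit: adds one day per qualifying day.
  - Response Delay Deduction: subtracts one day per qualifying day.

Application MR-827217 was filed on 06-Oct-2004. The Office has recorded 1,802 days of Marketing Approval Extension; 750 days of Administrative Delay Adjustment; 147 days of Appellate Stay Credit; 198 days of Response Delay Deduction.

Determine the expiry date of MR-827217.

Base term: filing date + 17 years → 6 October 2021.
Marketing Approval Extension: 1802 days claimed exceeds the 1205-day cap, so +1205 days → 23 January 2025.
Administrative Delay Adjustment: +750 days → 12 February 2027.
Appellate Stay Credit: +147 days → 9 July 2027.
Response Delay Deduction: −198 days → 23 December 2026.

2026-12-23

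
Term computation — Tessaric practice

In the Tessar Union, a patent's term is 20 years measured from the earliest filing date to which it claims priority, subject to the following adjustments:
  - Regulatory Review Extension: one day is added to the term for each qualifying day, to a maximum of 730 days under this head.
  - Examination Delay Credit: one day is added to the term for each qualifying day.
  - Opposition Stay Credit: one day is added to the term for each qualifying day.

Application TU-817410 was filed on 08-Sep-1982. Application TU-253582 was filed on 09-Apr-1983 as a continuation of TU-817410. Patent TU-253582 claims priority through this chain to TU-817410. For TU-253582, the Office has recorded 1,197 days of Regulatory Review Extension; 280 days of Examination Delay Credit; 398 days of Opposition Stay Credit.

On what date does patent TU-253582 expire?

Earliest priority filing: 8 September 1982.
Base term: 8 September 1982 + 20 years → 8 September 2002.
Regulatory Review Extension: 1197 days claimed exceeds the 730-day cap, so +730 days → 7 September 2004.
Examination Delay Credit: +280 days → 14 June 2005.
Opposition Stay Credit: +398 days → 17 July 2006.

2006-07-17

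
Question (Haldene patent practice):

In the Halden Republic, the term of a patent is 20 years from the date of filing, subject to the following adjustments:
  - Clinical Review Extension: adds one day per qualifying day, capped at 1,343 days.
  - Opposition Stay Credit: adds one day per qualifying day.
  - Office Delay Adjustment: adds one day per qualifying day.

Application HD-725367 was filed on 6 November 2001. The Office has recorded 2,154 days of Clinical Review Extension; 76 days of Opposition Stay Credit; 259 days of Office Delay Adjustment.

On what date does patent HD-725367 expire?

Base term: filing date + 20 years → 6 November 2021.
Clinical Review Extension: 2154 days claimed exceeds the 1343-day cap, so +1343 days → 11 July 2025.
Opposition Stay Credit: +76 days → 25 September 2025.
Office Delay Adjustment: +259 days → 11 June 2026.

June 11, 2026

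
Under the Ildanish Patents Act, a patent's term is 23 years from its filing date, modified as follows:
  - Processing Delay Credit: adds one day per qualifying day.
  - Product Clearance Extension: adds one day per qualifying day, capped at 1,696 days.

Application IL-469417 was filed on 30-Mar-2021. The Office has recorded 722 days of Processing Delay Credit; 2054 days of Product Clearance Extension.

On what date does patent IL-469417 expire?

November 12, 2050

Base term: filing date + 23 years → 30 March 2044.
Processing Delay Credit: +722 days → 22 March 2046.
Product Clearance Extension: 2054 days claimed exceeds the 1696-day cap, so +1696 days → 12 November 2050.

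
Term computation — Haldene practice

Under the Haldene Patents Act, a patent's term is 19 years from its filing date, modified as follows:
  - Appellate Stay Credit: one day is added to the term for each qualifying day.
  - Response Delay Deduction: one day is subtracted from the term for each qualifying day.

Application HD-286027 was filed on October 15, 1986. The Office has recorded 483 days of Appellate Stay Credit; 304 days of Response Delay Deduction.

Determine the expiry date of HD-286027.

April 12, 2006

Base term: filing date + 19 years → 15 October 2005.
Appellate Stay Credit: +483 days → 10 February 2007.
Response Delay Deduction: −304 days → 12 April 2006.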